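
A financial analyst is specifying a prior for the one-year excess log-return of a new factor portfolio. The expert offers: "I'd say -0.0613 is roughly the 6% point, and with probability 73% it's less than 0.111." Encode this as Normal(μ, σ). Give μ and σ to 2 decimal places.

For Normal(μ,σ), the p-quantile is μ + z_p·σ. Here z_{0.06} = -1.555, z_{0.73} = 0.6128.
So -0.0613 = μ − 1.555σ and 0.111 = μ + 0.6128σ.
Subtracting: σ = (0.111 − -0.0613)/(0.6128 − (-1.555)) = 0.08.
Then μ = -0.0613 − (-1.555)·0.08 = 0.06.

μ = 0.06, σ = 0.08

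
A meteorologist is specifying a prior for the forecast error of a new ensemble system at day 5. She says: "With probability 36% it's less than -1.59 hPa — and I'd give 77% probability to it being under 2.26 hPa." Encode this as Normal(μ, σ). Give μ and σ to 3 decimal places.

μ = -0.332, σ = 3.509

The p-quantile of Normal(μ,σ) is μ + z_p·σ, with z_{0.36} = -0.3585 and z_{0.77} = 0.7388.
Eliminate σ: μ = (z₂·x₁ − z₁·x₂)/(z₂ − z₁) = (0.7388·-1.59 − (-0.3585)·2.26)/1.097 = -0.332.
Then σ = (x₂ − x₁)/(z₂ − z₁) = (2.26 − -1.59)/1.097 = 3.509.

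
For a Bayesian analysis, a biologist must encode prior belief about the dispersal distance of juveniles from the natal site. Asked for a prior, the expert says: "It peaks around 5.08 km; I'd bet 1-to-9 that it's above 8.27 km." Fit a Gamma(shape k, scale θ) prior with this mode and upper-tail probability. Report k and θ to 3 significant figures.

k ≈ 8.93, θ ≈ 0.641

Gamma(k,θ) with k>1 has mode (k−1)θ, so θ = 5.08/(k−1).
Need P(X < 8.27) = 0.9 with θ tied to k this way. Start at k = 2, θ = 5.08: P(X<8.27) ≈ 0.484.
Too low — raise k to concentrate. Iterating converges to k ≈ 8.93.
Then θ = 5.08/(8.93−1) ≈ 0.641.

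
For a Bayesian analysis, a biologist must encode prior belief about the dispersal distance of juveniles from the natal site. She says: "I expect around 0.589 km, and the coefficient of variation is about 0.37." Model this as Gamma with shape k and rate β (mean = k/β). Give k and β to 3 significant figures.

For Gamma(k, rate β): mean = k/β, variance = k/β², so CV = 1/√k.
CV = 0.37, hence k = 1/CV² = 7.3.
Then β = k/mean = 7.3/0.589 = 12.4.

k ≈ 7.3, β ≈ 12.4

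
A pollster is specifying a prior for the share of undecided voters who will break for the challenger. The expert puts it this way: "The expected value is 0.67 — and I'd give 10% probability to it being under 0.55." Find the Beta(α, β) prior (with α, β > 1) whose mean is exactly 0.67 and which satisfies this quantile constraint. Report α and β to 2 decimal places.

With mean 0.67 fixed, write α = 0.67s, β = 0.33s where s = α+β.
Need P(θ < 0.55) = 0.1 under Beta(0.67s, 0.33s). Normal approximation: (q−m)/√(m(1−m)/s) ≈ z_{0.1} = -1.28, so s ≈ 0.67·0.33·(-1.28)²/(0.55−0.67)² = 25.2.
At s = 25.2: P(θ<0.55) ≈ 0.103. Adjusting to match 0.1 gives s ≈ 26.01.
So α = 0.67·26.01 ≈ 17.43, β = 0.33·26.01 ≈ 8.58.

α ≈ 17.43, β ≈ 8.58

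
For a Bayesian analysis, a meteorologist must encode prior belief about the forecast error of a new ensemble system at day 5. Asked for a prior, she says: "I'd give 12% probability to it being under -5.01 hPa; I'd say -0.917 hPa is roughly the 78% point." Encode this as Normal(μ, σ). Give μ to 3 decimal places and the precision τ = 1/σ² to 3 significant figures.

The p-quantile of Normal(μ,σ) is μ + z_p·σ, with z_{0.12} = -1.175 and z_{0.78} = 0.7722.
Eliminate σ: μ = (z₂·x₁ − z₁·x₂)/(z₂ − z₁) = (0.7722·-5.01 − (-1.175)·-0.917)/1.947 = -2.540.
Then σ = (x₂ − x₁)/(z₂ − z₁) = (-0.917 − -5.01)/1.947 = 2.102.
Precision τ = 1/σ² = 1/2.102² = 0.226.

μ = -2.540, τ = 0.226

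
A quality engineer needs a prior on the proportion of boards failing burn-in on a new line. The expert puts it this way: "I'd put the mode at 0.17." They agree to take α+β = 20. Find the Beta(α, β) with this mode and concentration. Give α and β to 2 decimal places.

α = 4.06, β = 15.94

For α,β > 1 the Beta mode is (α−1)/(α+β−2). With α+β = 20, the mode is (α−1)/18.
Set (α−1)/18 = 0.17 → α = 1 + 0.17·18 = 4.06.
β = 20 − α = 15.94.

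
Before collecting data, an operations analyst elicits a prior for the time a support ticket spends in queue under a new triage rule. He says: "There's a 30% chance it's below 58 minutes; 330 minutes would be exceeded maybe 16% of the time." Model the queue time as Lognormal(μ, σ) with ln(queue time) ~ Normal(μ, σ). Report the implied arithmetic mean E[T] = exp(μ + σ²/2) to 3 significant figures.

If T ~ Lognormal(μ,σ) then ln T ~ Normal(μ,σ), so the p-quantile of ln T is μ + z_p·σ.
ln(58) = 4.06 and ln(330) = 5.799; z_{0.3} = -0.5244, z_{0.84} = 0.9945.
σ = (5.799 − 4.06)/(0.9945 − (-0.5244)) = 1.145.
μ = 4.06 − (-0.5244)·1.145 = 4.661.
E[T] = exp(μ + σ²/2) = exp(4.661 + 0.6552) = 204 minutes.

E[T] ≈ 204 minutes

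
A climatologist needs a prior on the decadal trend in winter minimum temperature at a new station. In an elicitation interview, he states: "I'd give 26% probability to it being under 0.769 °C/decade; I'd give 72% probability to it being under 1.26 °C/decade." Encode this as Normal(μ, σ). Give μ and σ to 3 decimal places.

μ = 1.027, σ = 0.400

The p-quantile of Normal(μ,σ) is μ + z_p·σ, with z_{0.26} = -0.6433 and z_{0.72} = 0.5828.
Eliminate σ: μ = (z₂·x₁ − z₁·x₂)/(z₂ − z₁) = (0.5828·0.769 − (-0.6433)·1.26)/1.226 = 1.027.
Then σ = (x₂ − x₁)/(z₂ − z₁) = (1.26 − 0.769)/1.226 = 0.400.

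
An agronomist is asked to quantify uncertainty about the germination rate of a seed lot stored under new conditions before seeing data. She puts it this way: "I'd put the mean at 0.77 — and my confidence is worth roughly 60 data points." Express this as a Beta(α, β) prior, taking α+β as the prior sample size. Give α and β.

Under the effective-sample-size interpretation, Beta(α, β) has prior mean α/(α+β) and prior sample size α+β.
So α+β = 60 and α/(α+β) = 0.77, giving α = 0.77·60 = 46.2 and β = 60 − 46.2 = 13.8.

α = 46.2, β = 13.8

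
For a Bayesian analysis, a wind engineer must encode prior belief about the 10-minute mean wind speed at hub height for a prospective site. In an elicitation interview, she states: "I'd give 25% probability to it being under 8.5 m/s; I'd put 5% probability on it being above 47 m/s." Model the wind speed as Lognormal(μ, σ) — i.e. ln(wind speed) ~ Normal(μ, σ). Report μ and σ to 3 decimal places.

If T ~ Lognormal(μ,σ) then ln T ~ Normal(μ,σ), so the p-quantile of ln T is μ + z_p·σ.
ln(8.5) = 2.14 and ln(47) = 3.85; z_{0.25} = -0.6745, z_{0.95} = 1.645.
σ = (3.85 − 2.14)/(1.645 − (-0.6745)) = 0.737.
μ = 2.14 − (-0.6745)·0.737 = 2.637.

μ ≈ 2.637, σ ≈ 0.737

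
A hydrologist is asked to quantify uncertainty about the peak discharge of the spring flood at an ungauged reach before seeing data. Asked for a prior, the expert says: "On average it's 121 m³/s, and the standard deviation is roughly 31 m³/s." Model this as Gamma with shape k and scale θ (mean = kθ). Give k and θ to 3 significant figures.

For Gamma(k, scale θ): mean = kθ, variance = kθ², so CV = 1/√k.
CV = SD/mean = 31/121 = 0.2562, hence k = 1/CV² = 15.2.
Then θ = mean/k = 121/15.2 = 7.94.

k ≈ 15.2, θ ≈ 7.94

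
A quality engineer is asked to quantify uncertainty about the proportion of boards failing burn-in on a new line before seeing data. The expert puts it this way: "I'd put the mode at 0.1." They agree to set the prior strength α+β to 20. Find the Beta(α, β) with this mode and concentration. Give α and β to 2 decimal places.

α = 2.80, β = 17.20

For α,β > 1 the Beta mode is (α−1)/(α+β−2). With α+β = 20, the mode is (α−1)/18.
Set (α−1)/18 = 0.1 → α = 1 + 0.1·18 = 2.80.
β = 20 − α = 17.20.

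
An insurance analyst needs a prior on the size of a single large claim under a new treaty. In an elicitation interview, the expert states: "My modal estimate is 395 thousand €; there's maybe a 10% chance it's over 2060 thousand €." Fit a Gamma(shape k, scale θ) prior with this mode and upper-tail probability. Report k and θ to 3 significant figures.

k ≈ 1.64, θ ≈ 615

Gamma(k,θ) with k>1 has mode (k−1)θ, so θ = 395/(k−1).
Need P(X < 2060) = 0.9 with θ tied to k this way. Start at k = 2, θ = 395: P(X<2060) ≈ 0.966.
Too high — lower k to spread out. Iterating converges to k ≈ 1.64.
Then θ = 395/(1.64−1) ≈ 615.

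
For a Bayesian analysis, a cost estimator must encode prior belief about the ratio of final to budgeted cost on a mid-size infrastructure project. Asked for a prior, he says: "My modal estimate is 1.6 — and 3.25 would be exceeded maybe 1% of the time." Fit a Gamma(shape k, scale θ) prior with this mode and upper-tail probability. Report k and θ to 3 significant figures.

k ≈ 10.8, θ ≈ 0.164

Gamma(k,θ) with k>1 has mode (k−1)θ, so θ = 1.6/(k−1).
Need P(X < 3.25) = 0.99 with θ tied to k this way. Start at k = 2, θ = 1.6: P(X<3.25) ≈ 0.602.
Too low — raise k to concentrate. Iterating converges to k ≈ 10.8.
Then θ = 1.6/(10.8−1) ≈ 0.164.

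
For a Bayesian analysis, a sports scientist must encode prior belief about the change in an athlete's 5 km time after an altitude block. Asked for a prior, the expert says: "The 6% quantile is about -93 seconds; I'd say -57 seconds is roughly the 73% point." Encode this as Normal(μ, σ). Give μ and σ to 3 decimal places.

μ = -67.178, σ = 16.608

For Normal(μ,σ), the p-quantile is μ + z_p·σ. Here z_{0.06} = -1.555, z_{0.73} = 0.6128.
So -93 = μ − 1.555σ and -57 = μ + 0.6128σ.
Subtracting: σ = (-57 − -93)/(0.6128 − (-1.555)) = 16.608.
Then μ = -93 − (-1.555)·16.608 = -67.178.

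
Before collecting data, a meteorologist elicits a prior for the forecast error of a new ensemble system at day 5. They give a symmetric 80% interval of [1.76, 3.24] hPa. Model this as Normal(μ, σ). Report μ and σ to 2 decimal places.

A symmetric 80% interval runs μ ± z·σ with z = 1.282.
Half-width = 0.74, so σ = 0.74/1.282 = 0.58.
μ is the interval midpoint, 2.50.

μ = 2.50, σ = 0.58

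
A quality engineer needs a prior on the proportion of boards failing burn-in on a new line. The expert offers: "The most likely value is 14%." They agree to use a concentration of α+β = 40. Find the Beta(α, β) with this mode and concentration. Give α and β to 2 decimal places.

For α,β > 1 the Beta mode is (α−1)/(α+β−2). With α+β = 40, the mode is (α−1)/38.
Set (α−1)/38 = 0.14 → α = 1 + 0.14·38 = 6.32.
β = 40 − α = 33.68.

α = 6.32, β = 33.68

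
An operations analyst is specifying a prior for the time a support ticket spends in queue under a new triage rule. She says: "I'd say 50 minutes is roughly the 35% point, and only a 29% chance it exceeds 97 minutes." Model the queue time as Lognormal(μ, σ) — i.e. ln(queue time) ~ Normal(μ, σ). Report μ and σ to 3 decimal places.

μ ≈ 4.184, σ ≈ 0.706

If T ~ Lognormal(μ,σ) then ln T ~ Normal(μ,σ), so the p-quantile of ln T is μ + z_p·σ.
ln(50) = 3.912 and ln(97) = 4.575; z_{0.35} = -0.3853, z_{0.71} = 0.5534.
σ = (4.575 − 3.912)/(0.5534 − (-0.3853)) = 0.706.
μ = 3.912 − (-0.3853)·0.706 = 4.184.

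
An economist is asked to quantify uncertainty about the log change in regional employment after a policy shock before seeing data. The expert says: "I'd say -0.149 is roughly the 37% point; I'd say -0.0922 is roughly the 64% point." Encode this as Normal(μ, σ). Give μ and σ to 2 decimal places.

The p-quantile of Normal(μ,σ) is μ + z_p·σ, with z_{0.37} = -0.3319 and z_{0.64} = 0.3585.
Eliminate σ: μ = (z₂·x₁ − z₁·x₂)/(z₂ − z₁) = (0.3585·-0.149 − (-0.3319)·-0.0922)/0.6903 = -0.12.
Then σ = (x₂ − x₁)/(z₂ − z₁) = (-0.0922 − -0.149)/0.6903 = 0.08.

μ = -0.12, σ = 0.08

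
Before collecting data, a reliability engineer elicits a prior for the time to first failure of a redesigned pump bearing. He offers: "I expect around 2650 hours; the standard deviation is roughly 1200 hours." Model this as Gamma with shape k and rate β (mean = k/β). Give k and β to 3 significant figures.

For Gamma(k, rate β): mean = k/β, variance = k/β², so CV = 1/√k.
CV = SD/mean = 1200/2650 = 0.4528, hence k = 1/CV² = 4.88.
Then β = k/mean = 4.88/2650 = 0.00184.

k ≈ 4.88, β ≈ 0.00184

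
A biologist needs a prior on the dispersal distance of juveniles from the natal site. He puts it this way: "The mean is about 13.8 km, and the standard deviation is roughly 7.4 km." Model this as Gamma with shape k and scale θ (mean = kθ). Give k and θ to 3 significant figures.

For Gamma(k, scale θ): mean = kθ, variance = kθ², so CV = 1/√k.
CV = SD/mean = 7.4/13.8 = 0.5362, hence k = 1/CV² = 3.48.
Then θ = mean/k = 13.8/3.48 = 3.97.

k ≈ 3.48, θ ≈ 3.97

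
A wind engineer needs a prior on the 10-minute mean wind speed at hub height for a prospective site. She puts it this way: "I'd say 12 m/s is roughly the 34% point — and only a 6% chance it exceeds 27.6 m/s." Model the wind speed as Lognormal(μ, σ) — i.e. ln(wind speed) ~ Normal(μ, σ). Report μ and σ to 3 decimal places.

If T ~ Lognormal(μ,σ) then ln T ~ Normal(μ,σ), so the p-quantile of ln T is μ + z_p·σ.
ln(12) = 2.485 and ln(27.6) = 3.318; z_{0.34} = -0.4125, z_{0.94} = 1.555.
σ = (3.318 − 2.485)/(1.555 − (-0.4125)) = 0.423.
μ = 2.485 − (-0.4125)·0.423 = 2.660.

μ ≈ 2.660, σ ≈ 0.423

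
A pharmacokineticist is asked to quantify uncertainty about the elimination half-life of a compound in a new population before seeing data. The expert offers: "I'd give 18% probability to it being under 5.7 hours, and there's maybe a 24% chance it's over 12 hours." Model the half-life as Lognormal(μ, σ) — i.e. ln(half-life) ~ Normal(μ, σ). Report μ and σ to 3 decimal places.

μ ≈ 2.161, σ ≈ 0.459

If T ~ Lognormal(μ,σ) then ln T ~ Normal(μ,σ), so the p-quantile of ln T is μ + z_p·σ.
ln(5.7) = 1.74 and ln(12) = 2.485; z_{0.18} = -0.9154, z_{0.76} = 0.7063.
σ = (2.485 − 1.74)/(0.7063 − (-0.9154)) = 0.459.
μ = 1.74 − (-0.9154)·0.459 = 2.161.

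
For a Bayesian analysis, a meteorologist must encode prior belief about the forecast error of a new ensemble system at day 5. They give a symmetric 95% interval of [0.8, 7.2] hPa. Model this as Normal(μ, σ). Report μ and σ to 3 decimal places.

μ = 4.000, σ = 1.633

A symmetric 95% interval runs μ ± z·σ with z = 1.96.
Half-width = 3.2, so σ = 3.2/1.96 = 1.633.
μ is the interval midpoint, 4.000.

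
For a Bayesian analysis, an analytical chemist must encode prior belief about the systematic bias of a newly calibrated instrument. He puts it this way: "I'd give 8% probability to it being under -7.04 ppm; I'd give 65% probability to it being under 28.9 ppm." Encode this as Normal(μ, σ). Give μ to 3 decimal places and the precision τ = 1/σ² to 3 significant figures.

For Normal(μ,σ), the p-quantile is μ + z_p·σ. Here z_{0.08} = -1.405, z_{0.65} = 0.3853.
So -7.04 = μ − 1.405σ and 28.9 = μ + 0.3853σ.
Subtracting: σ = (28.9 − -7.04)/(0.3853 − (-1.405)) = 20.074.
Then μ = -7.04 − (-1.405)·20.074 = 21.165.
Precision τ = 1/σ² = 1/20.07² = 0.00248.

μ = 21.165, τ = 0.00248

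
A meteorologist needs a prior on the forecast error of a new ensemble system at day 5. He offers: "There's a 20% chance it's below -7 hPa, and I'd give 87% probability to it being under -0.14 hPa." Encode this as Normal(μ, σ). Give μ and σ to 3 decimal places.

The p-quantile of Normal(μ,σ) is μ + z_p·σ, with z_{0.2} = -0.8416 and z_{0.87} = 1.126.
Eliminate σ: μ = (z₂·x₁ − z₁·x₂)/(z₂ − z₁) = (1.126·-7 − (-0.8416)·-0.14)/1.968 = -4.066.
Then σ = (x₂ − x₁)/(z₂ − z₁) = (-0.14 − -7)/1.968 = 3.486.

μ = -4.066, σ = 3.486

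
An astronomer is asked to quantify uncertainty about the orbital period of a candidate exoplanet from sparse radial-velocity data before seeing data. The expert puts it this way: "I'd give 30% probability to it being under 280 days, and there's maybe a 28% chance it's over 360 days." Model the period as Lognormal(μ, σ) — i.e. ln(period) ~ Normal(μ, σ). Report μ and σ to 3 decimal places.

If T ~ Lognormal(μ,σ) then ln T ~ Normal(μ,σ), so the p-quantile of ln T is μ + z_p·σ.
ln(280) = 5.635 and ln(360) = 5.886; z_{0.3} = -0.5244, z_{0.72} = 0.5828.
σ = (5.886 − 5.635)/(0.5828 − (-0.5244)) = 0.227.
μ = 5.635 − (-0.5244)·0.227 = 5.754.

μ ≈ 5.754, σ ≈ 0.227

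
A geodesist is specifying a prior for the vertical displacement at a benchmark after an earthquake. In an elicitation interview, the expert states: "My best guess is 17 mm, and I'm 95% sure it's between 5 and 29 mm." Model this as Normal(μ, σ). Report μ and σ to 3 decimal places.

μ = 17.000, σ = 6.123

A symmetric 95% interval runs μ ± z·σ with z = 1.96.
Half-width = 12, so σ = 12/1.96 = 6.123.
μ is the stated best guess, 17.000.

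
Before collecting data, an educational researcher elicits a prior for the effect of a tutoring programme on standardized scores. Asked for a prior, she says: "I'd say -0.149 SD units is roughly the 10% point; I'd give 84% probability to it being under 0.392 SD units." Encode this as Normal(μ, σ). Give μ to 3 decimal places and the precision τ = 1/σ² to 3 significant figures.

μ = 0.156, τ = 17.7

For Normal(μ,σ), the p-quantile is μ + z_p·σ. Here z_{0.1} = -1.282, z_{0.84} = 0.9945.
So -0.149 = μ − 1.282σ and 0.392 = μ + 0.9945σ.
Subtracting: σ = (0.392 − -0.149)/(0.9945 − (-1.282)) = 0.238.
Then μ = -0.149 − (-1.282)·0.238 = 0.156.
Precision τ = 1/σ² = 1/0.2377² = 17.7.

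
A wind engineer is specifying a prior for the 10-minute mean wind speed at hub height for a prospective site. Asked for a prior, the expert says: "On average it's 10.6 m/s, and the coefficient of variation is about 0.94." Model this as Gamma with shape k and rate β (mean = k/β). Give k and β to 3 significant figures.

For Gamma(k, rate β): mean = k/β, variance = k/β², so CV = 1/√k.
CV = 0.94, hence k = 1/CV² = 1.13.
Then β = k/mean = 1.13/10.6 = 0.107.

k ≈ 1.13, β ≈ 0.107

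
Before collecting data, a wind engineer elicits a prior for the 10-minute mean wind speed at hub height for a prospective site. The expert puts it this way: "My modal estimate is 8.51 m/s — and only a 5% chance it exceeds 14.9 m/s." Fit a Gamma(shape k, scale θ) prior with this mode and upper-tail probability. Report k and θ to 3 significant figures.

Gamma(k,θ) with k>1 has mode (k−1)θ, so θ = 8.51/(k−1).
Need P(X < 14.9) = 0.95 with θ tied to k this way. Start at k = 2, θ = 8.51: P(X<14.9) ≈ 0.522.
Too low — raise k to concentrate. Iterating converges to k ≈ 9.89.
Then θ = 8.51/(9.89−1) ≈ 0.957.

k ≈ 9.89, θ ≈ 0.957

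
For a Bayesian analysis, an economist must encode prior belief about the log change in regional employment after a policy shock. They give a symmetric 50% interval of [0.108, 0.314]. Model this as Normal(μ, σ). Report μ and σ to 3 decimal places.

μ = 0.211, σ = 0.153

A symmetric 50% interval runs μ ± z·σ with z = 0.6745.
Half-width = 0.103, so σ = 0.103/0.6745 = 0.153.
μ is the interval midpoint, 0.211.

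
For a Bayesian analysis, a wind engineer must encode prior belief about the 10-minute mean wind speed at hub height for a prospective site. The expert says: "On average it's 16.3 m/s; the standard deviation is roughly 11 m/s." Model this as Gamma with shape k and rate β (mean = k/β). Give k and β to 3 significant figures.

k ≈ 2.2, β ≈ 0.135

For Gamma(k, rate β): mean = k/β, variance = k/β², so CV = 1/√k.
CV = SD/mean = 11/16.3 = 0.6748, hence k = 1/CV² = 2.2.
Then β = k/mean = 2.2/16.3 = 0.135.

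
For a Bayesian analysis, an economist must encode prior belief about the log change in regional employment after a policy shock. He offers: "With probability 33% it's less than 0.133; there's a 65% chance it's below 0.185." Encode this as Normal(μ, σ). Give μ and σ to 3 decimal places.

The p-quantile of Normal(μ,σ) is μ + z_p·σ, with z_{0.33} = -0.4399 and z_{0.65} = 0.3853.
Eliminate σ: μ = (z₂·x₁ − z₁·x₂)/(z₂ − z₁) = (0.3853·0.133 − (-0.4399)·0.185)/0.8252 = 0.161.
Then σ = (x₂ − x₁)/(z₂ − z₁) = (0.185 − 0.133)/0.8252 = 0.063.

μ = 0.161, σ = 0.063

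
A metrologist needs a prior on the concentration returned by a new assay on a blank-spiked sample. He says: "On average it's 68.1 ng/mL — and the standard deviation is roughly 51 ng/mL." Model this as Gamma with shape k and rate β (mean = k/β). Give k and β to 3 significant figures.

For Gamma(k, rate β): mean = k/β, variance = k/β², so CV = 1/√k.
CV = SD/mean = 51/68.1 = 0.7489, hence k = 1/CV² = 1.78.
Then β = k/mean = 1.78/68.1 = 0.0262.

k ≈ 1.78, β ≈ 0.0262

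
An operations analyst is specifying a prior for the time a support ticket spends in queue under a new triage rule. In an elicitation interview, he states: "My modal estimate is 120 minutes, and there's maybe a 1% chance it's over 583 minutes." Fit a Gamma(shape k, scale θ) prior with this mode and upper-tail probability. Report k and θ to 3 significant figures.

Gamma(k,θ) with k>1 has mode (k−1)θ, so θ = 120/(k−1).
Need P(X < 583) = 0.99 with θ tied to k this way. Start at k = 2, θ = 120: P(X<583) ≈ 0.955.
Too low — raise k to concentrate. Iterating converges to k ≈ 2.58.
Then θ = 120/(2.58−1) ≈ 75.8.

k ≈ 2.58, θ ≈ 75.8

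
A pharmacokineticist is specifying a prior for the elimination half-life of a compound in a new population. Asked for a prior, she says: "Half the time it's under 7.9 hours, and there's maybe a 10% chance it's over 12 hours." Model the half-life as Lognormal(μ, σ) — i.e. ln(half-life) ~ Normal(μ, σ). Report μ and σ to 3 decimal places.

μ ≈ 2.067, σ ≈ 0.326

If T ~ Lognormal(μ,σ) then ln T ~ Normal(μ,σ), so the p-quantile of ln T is μ + z_p·σ.
ln(7.9) = 2.067 and ln(12) = 2.485; z_{0.5} = 0, z_{0.9} = 1.282.
σ = (2.485 − 2.067)/(1.282 − (0)) = 0.326.
μ = 2.067 − (0)·0.326 = 2.067.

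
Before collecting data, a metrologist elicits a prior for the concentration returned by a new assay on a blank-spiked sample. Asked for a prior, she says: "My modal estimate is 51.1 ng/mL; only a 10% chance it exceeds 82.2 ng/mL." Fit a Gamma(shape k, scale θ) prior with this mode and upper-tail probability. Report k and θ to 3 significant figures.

Gamma(k,θ) with k>1 has mode (k−1)θ, so θ = 51.1/(k−1).
Need P(X < 82.2) = 0.9 with θ tied to k this way. Start at k = 2, θ = 51.1: P(X<82.2) ≈ 0.478.
Too low — raise k to concentrate. Iterating converges to k ≈ 9.32.
Then θ = 51.1/(9.32−1) ≈ 6.14.

k ≈ 9.32, θ ≈ 6.14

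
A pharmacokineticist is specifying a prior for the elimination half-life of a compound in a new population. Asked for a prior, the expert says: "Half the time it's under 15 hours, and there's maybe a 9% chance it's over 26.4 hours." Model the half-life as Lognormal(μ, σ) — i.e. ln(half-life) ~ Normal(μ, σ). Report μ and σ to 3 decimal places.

μ ≈ 2.708, σ ≈ 0.422

If T ~ Lognormal(μ,σ) then ln T ~ Normal(μ,σ), so the p-quantile of ln T is μ + z_p·σ.
ln(15) = 2.708 and ln(26.4) = 3.273; z_{0.5} = 0, z_{0.91} = 1.341.
σ = (3.273 − 2.708)/(1.341 − (0)) = 0.422.
μ = 2.708 − (0)·0.422 = 2.708.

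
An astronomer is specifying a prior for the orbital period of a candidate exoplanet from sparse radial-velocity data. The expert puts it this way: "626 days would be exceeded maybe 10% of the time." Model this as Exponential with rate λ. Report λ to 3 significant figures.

P(T > 626.0) = e^(−λ·626.0) = 0.1, so λ = −ln(0.1)/626.0 = 0.00368.

λ ≈ 0.00368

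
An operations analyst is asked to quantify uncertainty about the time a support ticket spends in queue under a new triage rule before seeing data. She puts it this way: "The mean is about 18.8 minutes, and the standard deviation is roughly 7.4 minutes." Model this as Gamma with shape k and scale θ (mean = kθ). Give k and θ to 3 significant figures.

k ≈ 6.45, θ ≈ 2.91

For Gamma(k, scale θ): mean = kθ, variance = kθ², so CV = 1/√k.
CV = SD/mean = 7.4/18.8 = 0.3936, hence k = 1/CV² = 6.45.
Then θ = mean/k = 18.8/6.45 = 2.91.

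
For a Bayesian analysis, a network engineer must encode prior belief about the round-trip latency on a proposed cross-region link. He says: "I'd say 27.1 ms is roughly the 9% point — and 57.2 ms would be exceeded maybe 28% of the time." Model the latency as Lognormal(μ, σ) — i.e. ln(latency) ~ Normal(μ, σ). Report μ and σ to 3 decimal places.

If T ~ Lognormal(μ,σ) then ln T ~ Normal(μ,σ), so the p-quantile of ln T is μ + z_p·σ.
ln(27.1) = 3.3 and ln(57.2) = 4.047; z_{0.09} = -1.341, z_{0.72} = 0.5828.
σ = (4.047 − 3.3)/(0.5828 − (-1.341)) = 0.388.
μ = 3.3 − (-1.341)·0.388 = 3.820.

μ ≈ 3.820, σ ≈ 0.388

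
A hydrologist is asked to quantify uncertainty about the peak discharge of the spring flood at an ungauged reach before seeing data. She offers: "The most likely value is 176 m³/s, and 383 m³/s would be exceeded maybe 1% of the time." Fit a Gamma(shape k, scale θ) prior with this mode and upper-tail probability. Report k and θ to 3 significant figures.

k ≈ 8.99, θ ≈ 22

Gamma(k,θ) with k>1 has mode (k−1)θ, so θ = 176/(k−1).
Need P(X < 383) = 0.99 with θ tied to k this way. Start at k = 2, θ = 176: P(X<383) ≈ 0.640.
Too low — raise k to concentrate. Iterating converges to k ≈ 8.99.
Then θ = 176/(8.99−1) ≈ 22.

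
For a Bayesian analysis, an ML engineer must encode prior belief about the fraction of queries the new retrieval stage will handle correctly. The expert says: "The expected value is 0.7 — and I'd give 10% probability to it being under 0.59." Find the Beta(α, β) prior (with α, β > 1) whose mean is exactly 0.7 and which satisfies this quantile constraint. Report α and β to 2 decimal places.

With mean 0.7 fixed, write α = 0.7s, β = 0.3s where s = α+β.
Need P(θ < 0.59) = 0.1 under Beta(0.7s, 0.3s). Normal approximation: (q−m)/√(m(1−m)/s) ≈ z_{0.1} = -1.28, so s ≈ 0.7·0.3·(-1.28)²/(0.59−0.7)² = 28.5.
At s = 28.5: P(θ<0.59) ≈ 0.104. Adjusting to match 0.1 gives s ≈ 29.58.
So α = 0.7·29.58 ≈ 20.70, β = 0.3·29.58 ≈ 8.87.

α ≈ 20.70, β ≈ 8.87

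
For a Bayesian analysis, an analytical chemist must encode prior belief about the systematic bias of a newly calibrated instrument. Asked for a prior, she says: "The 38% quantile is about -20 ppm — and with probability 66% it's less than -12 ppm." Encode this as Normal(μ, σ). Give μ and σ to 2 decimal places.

For Normal(μ,σ), the p-quantile is μ + z_p·σ. Here z_{0.38} = -0.3055, z_{0.66} = 0.4125.
So -20 = μ − 0.3055σ and -12 = μ + 0.4125σ.
Subtracting: σ = (-12 − -20)/(0.4125 − (-0.3055)) = 11.14.
Then μ = -20 − (-0.3055)·11.14 = -16.60.

μ = -16.60, σ = 11.14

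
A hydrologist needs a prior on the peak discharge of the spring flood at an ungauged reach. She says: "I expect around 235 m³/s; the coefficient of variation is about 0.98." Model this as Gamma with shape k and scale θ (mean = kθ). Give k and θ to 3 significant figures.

For Gamma(k, scale θ): mean = kθ, variance = kθ², so CV = 1/√k.
CV = 0.98, hence k = 1/CV² = 1.04.
Then θ = mean/k = 235/1.04 = 226.

k ≈ 1.04, θ ≈ 226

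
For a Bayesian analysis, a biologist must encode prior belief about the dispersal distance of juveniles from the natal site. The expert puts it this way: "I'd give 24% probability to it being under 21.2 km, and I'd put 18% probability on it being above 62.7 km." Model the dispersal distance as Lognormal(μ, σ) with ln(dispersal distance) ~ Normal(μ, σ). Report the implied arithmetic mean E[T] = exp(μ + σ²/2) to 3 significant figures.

E[T] ≈ 42.5 km

If T ~ Lognormal(μ,σ) then ln T ~ Normal(μ,σ), so the p-quantile of ln T is μ + z_p·σ.
ln(21.2) = 3.054 and ln(62.7) = 4.138; z_{0.24} = -0.7063, z_{0.82} = 0.9154.
σ = (4.138 − 3.054)/(0.9154 − (-0.7063)) = 0.669.
μ = 3.054 − (-0.7063)·0.669 = 3.526.
E[T] = exp(μ + σ²/2) = exp(3.526 + 0.2236) = 42.5 km.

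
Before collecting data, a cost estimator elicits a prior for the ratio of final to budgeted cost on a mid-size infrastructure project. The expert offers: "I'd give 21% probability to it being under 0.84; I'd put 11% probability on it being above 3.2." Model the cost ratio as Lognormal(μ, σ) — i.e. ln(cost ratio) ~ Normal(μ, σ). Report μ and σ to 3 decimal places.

μ ≈ 0.356, σ ≈ 0.658

If T ~ Lognormal(μ,σ) then ln T ~ Normal(μ,σ), so the p-quantile of ln T is μ + z_p·σ.
ln(0.84) = -0.1744 and ln(3.2) = 1.163; z_{0.21} = -0.8064, z_{0.89} = 1.227.
σ = (1.163 − -0.1744)/(1.227 − (-0.8064)) = 0.658.
μ = -0.1744 − (-0.8064)·0.658 = 0.356.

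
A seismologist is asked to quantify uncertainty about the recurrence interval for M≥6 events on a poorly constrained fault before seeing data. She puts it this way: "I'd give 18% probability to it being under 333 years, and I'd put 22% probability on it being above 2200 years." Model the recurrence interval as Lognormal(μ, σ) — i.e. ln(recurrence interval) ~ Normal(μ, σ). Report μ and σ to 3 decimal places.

If T ~ Lognormal(μ,σ) then ln T ~ Normal(μ,σ), so the p-quantile of ln T is μ + z_p·σ.
ln(333) = 5.808 and ln(2200) = 7.696; z_{0.18} = -0.9154, z_{0.78} = 0.7722.
σ = (7.696 − 5.808)/(0.7722 − (-0.9154)) = 1.119.
μ = 5.808 − (-0.9154)·1.119 = 6.832.

μ ≈ 6.832, σ ≈ 1.119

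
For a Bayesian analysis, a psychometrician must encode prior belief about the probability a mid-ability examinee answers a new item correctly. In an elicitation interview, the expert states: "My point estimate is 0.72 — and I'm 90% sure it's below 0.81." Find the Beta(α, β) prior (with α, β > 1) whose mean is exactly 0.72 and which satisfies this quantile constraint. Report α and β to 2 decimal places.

α ≈ 27.37, β ≈ 10.64

With mean 0.72 fixed, write α = 0.72s, β = 0.28s where s = α+β.
Need P(θ < 0.81) = 0.9 under Beta(0.72s, 0.28s). Normal approximation: (q−m)/√(m(1−m)/s) ≈ z_{0.9} = 1.28, so s ≈ 0.72·0.28·(1.28)²/(0.81−0.72)² = 40.9.
At s = 40.9: P(θ<0.81) ≈ 0.909. Adjusting to match 0.9 gives s ≈ 38.01.
So α = 0.72·38.01 ≈ 27.37, β = 0.28·38.01 ≈ 10.64.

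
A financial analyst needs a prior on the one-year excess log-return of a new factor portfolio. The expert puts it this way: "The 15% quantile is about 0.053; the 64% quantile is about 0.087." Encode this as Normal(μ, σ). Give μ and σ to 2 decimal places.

μ = 0.08, σ = 0.02

The p-quantile of Normal(μ,σ) is μ + z_p·σ, with z_{0.15} = -1.036 and z_{0.64} = 0.3585.
Eliminate σ: μ = (z₂·x₁ − z₁·x₂)/(z₂ − z₁) = (0.3585·0.053 − (-1.036)·0.087)/1.395 = 0.08.
Then σ = (x₂ − x₁)/(z₂ − z₁) = (0.087 − 0.053)/1.395 = 0.02.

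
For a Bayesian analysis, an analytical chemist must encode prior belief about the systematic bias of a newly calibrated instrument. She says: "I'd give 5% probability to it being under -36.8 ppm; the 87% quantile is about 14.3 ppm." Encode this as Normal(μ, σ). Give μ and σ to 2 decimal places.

The p-quantile of Normal(μ,σ) is μ + z_p·σ, with z_{0.05} = -1.645 and z_{0.87} = 1.126.
Eliminate σ: μ = (z₂·x₁ − z₁·x₂)/(z₂ − z₁) = (1.126·-36.8 − (-1.645)·14.3)/2.771 = -6.47.
Then σ = (x₂ − x₁)/(z₂ − z₁) = (14.3 − -36.8)/2.771 = 18.44.

μ = -6.47, σ = 18.44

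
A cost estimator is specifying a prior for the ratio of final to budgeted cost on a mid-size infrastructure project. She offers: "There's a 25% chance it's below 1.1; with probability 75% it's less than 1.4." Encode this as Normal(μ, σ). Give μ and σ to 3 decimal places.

The p-quantile of Normal(μ,σ) is μ + z_p·σ, with z_{0.25} = -0.6745 and z_{0.75} = 0.6745.
Eliminate σ: μ = (z₂·x₁ − z₁·x₂)/(z₂ − z₁) = (0.6745·1.1 − (-0.6745)·1.4)/1.349 = 1.250.
Then σ = (x₂ − x₁)/(z₂ − z₁) = (1.4 − 1.1)/1.349 = 0.222.

μ = 1.250, σ = 0.222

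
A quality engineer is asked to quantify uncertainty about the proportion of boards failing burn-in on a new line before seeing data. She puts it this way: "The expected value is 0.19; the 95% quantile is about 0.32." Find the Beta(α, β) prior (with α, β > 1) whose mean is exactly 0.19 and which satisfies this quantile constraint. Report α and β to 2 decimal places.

α ≈ 5.44, β ≈ 23.20

With mean 0.19 fixed, write α = 0.19s, β = 0.81s where s = α+β.
Need P(θ < 0.32) = 0.95 under Beta(0.19s, 0.81s). Normal approximation: (q−m)/√(m(1−m)/s) ≈ z_{0.95} = 1.64, so s ≈ 0.19·0.81·(1.64)²/(0.32−0.19)² = 24.6.
At s = 24.6: P(θ<0.32) ≈ 0.938. Adjusting to match 0.95 gives s ≈ 28.65.
So α = 0.19·28.65 ≈ 5.44, β = 0.81·28.65 ≈ 23.20.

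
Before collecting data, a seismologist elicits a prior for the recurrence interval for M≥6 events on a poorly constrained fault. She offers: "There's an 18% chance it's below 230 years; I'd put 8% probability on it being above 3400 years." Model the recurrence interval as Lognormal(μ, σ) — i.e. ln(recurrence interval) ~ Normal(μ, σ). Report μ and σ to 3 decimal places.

If T ~ Lognormal(μ,σ) then ln T ~ Normal(μ,σ), so the p-quantile of ln T is μ + z_p·σ.
ln(230) = 5.438 and ln(3400) = 8.132; z_{0.18} = -0.9154, z_{0.92} = 1.405.
σ = (8.132 − 5.438)/(1.405 − (-0.9154)) = 1.161.
μ = 5.438 − (-0.9154)·1.161 = 6.501.

μ ≈ 6.501, σ ≈ 1.161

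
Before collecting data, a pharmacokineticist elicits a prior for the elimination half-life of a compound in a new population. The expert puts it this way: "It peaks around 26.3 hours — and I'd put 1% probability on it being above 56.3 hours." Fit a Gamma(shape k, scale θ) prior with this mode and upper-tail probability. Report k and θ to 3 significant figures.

Gamma(k,θ) with k>1 has mode (k−1)θ, so θ = 26.3/(k−1).
Need P(X < 56.3) = 0.99 with θ tied to k this way. Start at k = 2, θ = 26.3: P(X<56.3) ≈ 0.631.
Too low — raise k to concentrate. Iterating converges to k ≈ 9.37.
Then θ = 26.3/(9.37−1) ≈ 3.14.

k ≈ 9.37, θ ≈ 3.14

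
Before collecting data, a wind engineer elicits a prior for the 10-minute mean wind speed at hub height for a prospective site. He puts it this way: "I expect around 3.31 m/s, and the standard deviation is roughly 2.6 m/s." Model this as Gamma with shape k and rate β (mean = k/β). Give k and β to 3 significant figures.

k ≈ 1.62, β ≈ 0.49

For Gamma(k, rate β): mean = k/β, variance = k/β², so CV = 1/√k.
CV = SD/mean = 2.6/3.31 = 0.7855, hence k = 1/CV² = 1.62.
Then β = k/mean = 1.62/3.31 = 0.49.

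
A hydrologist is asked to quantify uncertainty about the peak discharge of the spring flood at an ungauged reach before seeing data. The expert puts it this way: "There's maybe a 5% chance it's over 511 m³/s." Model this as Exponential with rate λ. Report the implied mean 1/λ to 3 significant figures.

P(T > 511.0) = e^(−λ·511.0) = 0.05, so λ = −ln(0.05)/511.0 = 0.00586.
Mean = 1/λ = 171 m³/s.

mean ≈ 171 m³/s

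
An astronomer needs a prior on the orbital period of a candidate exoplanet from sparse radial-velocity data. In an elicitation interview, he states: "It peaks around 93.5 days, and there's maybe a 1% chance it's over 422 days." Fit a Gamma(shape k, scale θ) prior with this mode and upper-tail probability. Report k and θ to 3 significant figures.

k ≈ 2.78, θ ≈ 52.6

Gamma(k,θ) with k>1 has mode (k−1)θ, so θ = 93.5/(k−1).
Need P(X < 422) = 0.99 with θ tied to k this way. Start at k = 2, θ = 93.5: P(X<422) ≈ 0.940.
Too low — raise k to concentrate. Iterating converges to k ≈ 2.78.
Then θ = 93.5/(2.78−1) ≈ 52.6.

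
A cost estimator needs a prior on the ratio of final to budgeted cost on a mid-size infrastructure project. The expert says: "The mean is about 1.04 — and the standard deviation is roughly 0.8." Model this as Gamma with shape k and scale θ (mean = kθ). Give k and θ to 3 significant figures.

k ≈ 1.69, θ ≈ 0.615

For Gamma(k, scale θ): mean = kθ, variance = kθ², so CV = 1/√k.
CV = SD/mean = 0.8/1.04 = 0.7692, hence k = 1/CV² = 1.69.
Then θ = mean/k = 1.04/1.69 = 0.615.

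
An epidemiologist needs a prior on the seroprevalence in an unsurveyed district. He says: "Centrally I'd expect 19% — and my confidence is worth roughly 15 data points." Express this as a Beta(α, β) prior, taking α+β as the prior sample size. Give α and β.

α = 2.85, β = 12.15

Under the effective-sample-size interpretation, Beta(α, β) has prior mean α/(α+β) and prior sample size α+β.
So α+β = 15 and α/(α+β) = 0.19, giving α = 0.19·15 = 2.85 and β = 15 − 2.85 = 12.15.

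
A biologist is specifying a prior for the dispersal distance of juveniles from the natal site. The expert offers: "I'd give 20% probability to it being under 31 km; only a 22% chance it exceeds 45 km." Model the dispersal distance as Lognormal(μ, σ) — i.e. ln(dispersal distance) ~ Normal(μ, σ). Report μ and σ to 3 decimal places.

If T ~ Lognormal(μ,σ) then ln T ~ Normal(μ,σ), so the p-quantile of ln T is μ + z_p·σ.
ln(31) = 3.434 and ln(45) = 3.807; z_{0.2} = -0.8416, z_{0.78} = 0.7722.
σ = (3.807 − 3.434)/(0.7722 − (-0.8416)) = 0.231.
μ = 3.434 − (-0.8416)·0.231 = 3.628.

μ ≈ 3.628, σ ≈ 0.231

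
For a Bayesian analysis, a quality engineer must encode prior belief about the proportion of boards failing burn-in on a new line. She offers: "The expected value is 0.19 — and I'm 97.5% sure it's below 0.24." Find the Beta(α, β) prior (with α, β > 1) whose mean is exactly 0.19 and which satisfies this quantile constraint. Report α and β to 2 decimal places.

With mean 0.19 fixed, write α = 0.19s, β = 0.81s where s = α+β.
Need P(θ < 0.24) = 0.975 under Beta(0.19s, 0.81s). Normal approximation: (q−m)/√(m(1−m)/s) ≈ z_{0.975} = 1.96, so s ≈ 0.19·0.81·(1.96)²/(0.24−0.19)² = 236.5.
At s = 236.5: P(θ<0.24) ≈ 0.970. Adjusting to match 0.975 gives s ≈ 257.73.
So α = 0.19·257.73 ≈ 48.97, β = 0.81·257.73 ≈ 208.76.

α ≈ 48.97, β ≈ 208.76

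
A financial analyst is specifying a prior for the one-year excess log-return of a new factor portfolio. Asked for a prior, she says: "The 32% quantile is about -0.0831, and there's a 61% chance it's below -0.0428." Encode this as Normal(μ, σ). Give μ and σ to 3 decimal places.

The p-quantile of Normal(μ,σ) is μ + z_p·σ, with z_{0.32} = -0.4677 and z_{0.61} = 0.2793.
Eliminate σ: μ = (z₂·x₁ − z₁·x₂)/(z₂ − z₁) = (0.2793·-0.0831 − (-0.4677)·-0.0428)/0.747 = -0.058.
Then σ = (x₂ − x₁)/(z₂ − z₁) = (-0.0428 − -0.0831)/0.747 = 0.054.

μ = -0.058, σ = 0.054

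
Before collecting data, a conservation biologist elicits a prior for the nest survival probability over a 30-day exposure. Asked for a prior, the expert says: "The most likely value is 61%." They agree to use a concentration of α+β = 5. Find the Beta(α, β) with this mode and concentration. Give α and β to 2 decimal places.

For α,β > 1 the Beta mode is (α−1)/(α+β−2). With α+β = 5, the mode is (α−1)/3.
Set (α−1)/3 = 0.61 → α = 1 + 0.61·3 = 2.83.
β = 5 − α = 2.17.

α = 2.83, β = 2.17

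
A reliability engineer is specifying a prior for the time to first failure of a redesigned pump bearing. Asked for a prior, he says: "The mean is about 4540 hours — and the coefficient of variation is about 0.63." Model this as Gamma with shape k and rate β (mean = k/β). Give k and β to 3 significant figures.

k ≈ 2.52, β ≈ 0.000555

For Gamma(k, rate β): mean = k/β, variance = k/β², so CV = 1/√k.
CV = 0.63, hence k = 1/CV² = 2.52.
Then β = k/mean = 2.52/4540 = 0.000555.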